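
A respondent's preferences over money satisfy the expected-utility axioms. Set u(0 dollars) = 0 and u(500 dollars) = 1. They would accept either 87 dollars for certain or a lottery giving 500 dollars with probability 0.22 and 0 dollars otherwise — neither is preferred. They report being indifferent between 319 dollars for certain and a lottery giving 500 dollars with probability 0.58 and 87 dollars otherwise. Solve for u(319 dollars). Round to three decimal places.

0.672

From the first indifference, u(87 dollars) = 0.22·u(500 dollars) + 0.78·u(0 dollars) = 0.22·1 + 0.78·0 = 0.22.
The second indifference gives u(319 dollars) = 0.58·u(500 dollars) + 0.42·u(87 dollars) = 0.58·1.00 + 0.42·0.22 = 0.6724.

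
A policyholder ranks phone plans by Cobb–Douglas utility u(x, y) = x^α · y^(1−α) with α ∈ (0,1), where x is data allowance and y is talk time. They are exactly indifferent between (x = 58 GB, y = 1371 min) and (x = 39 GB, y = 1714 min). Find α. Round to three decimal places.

The Cobb–Douglas utilities coincide, so 58^α·1371^(1−α) = 39^α·1714^(1−α).
Rearrange to (58/39)^α = (1714/1371)^(1−α) and take logs: α·0.396881 = (1−α)·0.223289.
With A = 0.396881 and B = 0.223289: α·A = (1−α)·B, so α = B/(A+B) = 0.223289/0.620170 ≈ 0.360.

α ≈ 0.360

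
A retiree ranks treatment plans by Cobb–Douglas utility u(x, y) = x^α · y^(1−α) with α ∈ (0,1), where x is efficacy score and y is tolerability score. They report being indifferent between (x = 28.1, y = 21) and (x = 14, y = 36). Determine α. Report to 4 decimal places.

The Cobb–Douglas utilities coincide, so 28.1^α·21^(1−α) = 14^α·36^(1−α).
(28.1/14)^α = (36/21)^(1−α); take logs: α·ln(28.1/14) = (1−α)·ln(36/21), i.e. α·0.6967122 = (1−α)·0.5389965.
With A = 0.6967122 and B = 0.5389965: α·A = (1−α)·B, so α = B/(A+B) = 0.5389965/1.2357087 ≈ 0.4362.

α ≈ 0.4362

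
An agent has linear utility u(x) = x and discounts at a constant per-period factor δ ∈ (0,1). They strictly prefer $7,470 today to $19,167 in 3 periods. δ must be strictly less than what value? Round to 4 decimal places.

The preference means 7470 > δ^3·19167.
So δ^3 < 7470/19167 = 0.38973; taking the cube root of both positive sides preserves the inequality.
δ < 0.38973^(1/3) = 0.7304.

δ < 0.7304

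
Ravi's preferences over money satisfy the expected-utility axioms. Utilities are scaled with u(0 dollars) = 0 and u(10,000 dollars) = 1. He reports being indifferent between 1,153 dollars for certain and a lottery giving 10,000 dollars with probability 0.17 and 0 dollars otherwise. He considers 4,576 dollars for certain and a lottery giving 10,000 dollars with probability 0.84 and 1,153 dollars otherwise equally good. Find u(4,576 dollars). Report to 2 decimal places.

0.87

From the first indifference, u(1,153 dollars) = 0.17·u(10,000 dollars) + 0.83·u(0 dollars) = 0.17·1 + 0.83·0 = 0.17.
Then u(4,576 dollars) = 0.84·u(10,000 dollars) + 0.16·u(1,153 dollars) = 0.84·1.00 + 0.16·0.17 = 0.8672.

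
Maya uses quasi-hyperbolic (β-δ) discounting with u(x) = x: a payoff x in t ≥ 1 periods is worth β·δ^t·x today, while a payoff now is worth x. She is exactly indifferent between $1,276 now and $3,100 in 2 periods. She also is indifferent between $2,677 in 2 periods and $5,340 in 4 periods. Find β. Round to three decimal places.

Both payoffs in the second observation are in the future, so β drops out: δ^2·2677 = δ^4·5340 ⇒ δ^2 = 2677/5340 = 0.50131, so δ = 0.70803.
The first indifference: 1276 = β·δ^2·3100, so β = 1276/(δ^2·3100) = 1276/(0.50131·3100) ≈ 0.821.

β ≈ 0.821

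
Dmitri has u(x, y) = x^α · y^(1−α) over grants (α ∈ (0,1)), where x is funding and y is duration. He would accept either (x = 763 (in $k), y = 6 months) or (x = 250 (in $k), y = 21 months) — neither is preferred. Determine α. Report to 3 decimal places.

Indifference: 763^α · 6^(1−α) = 250^α · 21^(1−α).
(763/250)^α = (21/6)^(1−α); take logs: α·ln(763/250) = (1−α)·ln(21/6), i.e. α·1.115797 = (1−α)·1.252763.
So α/(1−α) = (1.252763)/(1.115797) = 1.122752, and α = 1.122752/2.122752 ≈ 0.529.

α ≈ 0.529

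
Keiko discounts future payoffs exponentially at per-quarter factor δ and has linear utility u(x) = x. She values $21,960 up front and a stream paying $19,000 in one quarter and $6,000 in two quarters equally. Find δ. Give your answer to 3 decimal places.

The stream is worth 19000δ + 6000δ² today, so 19000δ + 6000δ² = 21960.
That is, 6000δ² + 19000δ − 21960 = 0, a quadratic in δ.
By the quadratic formula (taking the positive root), δ = (−19000 + √888040000.00) / 12000 ≈ 0.900.

δ ≈ 0.900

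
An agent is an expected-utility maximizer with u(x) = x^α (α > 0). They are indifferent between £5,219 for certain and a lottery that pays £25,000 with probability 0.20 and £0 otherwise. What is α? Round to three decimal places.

α ≈ 1.027

Since u(0) = 0, the lottery's EU is 0.20·25000^α.
Indifference: 5219^α = 0.20·25000^α, so (5219/25000)^α = 0.20.
α = ln(0.20) / ln(5219/25000) = -1.609438/-1.566570 ≈ 1.027.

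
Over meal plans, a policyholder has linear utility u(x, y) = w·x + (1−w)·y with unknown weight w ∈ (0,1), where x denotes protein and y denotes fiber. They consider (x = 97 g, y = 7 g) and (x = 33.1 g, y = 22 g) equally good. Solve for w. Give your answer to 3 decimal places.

w = 0.190

Equating utilities: w·97 + (1−w)·7 = w·33.1 + (1−w)·22.
w·(97−33.1) = (1−w)·(22−7), i.e. w·63.9 = (1−w)·15.
So w/(1−w) = 15/63.9 = 0.2347, giving w = 15/(63.9+15) = 0.190.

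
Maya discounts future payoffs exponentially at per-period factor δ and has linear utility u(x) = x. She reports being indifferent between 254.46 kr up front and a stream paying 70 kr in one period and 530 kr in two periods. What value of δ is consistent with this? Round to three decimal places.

Present value of the stream is 70·δ + 530·δ². Indifference gives 70δ + 530δ² = 254.46.
Rearranged: 530δ² + 70δ − 254.46 = 0.
δ = (−70 + √(70² + 4·530·254.46)) / (2·530) = (−70 + √544355.20) / 1060 ≈ 0.630.

δ ≈ 0.630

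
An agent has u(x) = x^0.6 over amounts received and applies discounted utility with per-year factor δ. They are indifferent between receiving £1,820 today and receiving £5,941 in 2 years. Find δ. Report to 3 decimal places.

δ ≈ 0.701

The payoff in 2 years is discounted by δ^2, so u(1820) = δ^2·u(5941) and δ^2 = u(1820)/u(5941).
Since u(x) = x^0.6, δ^2 = (1820/5941)^0.6 = 0.30635^0.6 = 0.49173.
So δ = 0.49173^(1/2) ≈ 0.701.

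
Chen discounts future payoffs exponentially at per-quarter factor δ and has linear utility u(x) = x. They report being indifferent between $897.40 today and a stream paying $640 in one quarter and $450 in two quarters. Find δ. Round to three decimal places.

δ ≈ 0.870

Present value of the stream is 640·δ + 450·δ². Indifference gives 640δ + 450δ² = 897.40.
That is, 450δ² + 640δ − 897.40 = 0, a quadratic in δ.
By the quadratic formula (taking the positive root), δ = (−640 + √2024920.00) / 900 ≈ 0.870.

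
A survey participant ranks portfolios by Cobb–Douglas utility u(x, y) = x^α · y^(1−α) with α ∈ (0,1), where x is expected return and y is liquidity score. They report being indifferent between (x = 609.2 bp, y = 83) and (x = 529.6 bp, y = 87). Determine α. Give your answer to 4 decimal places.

Indifference: 609.2^α · 83^(1−α) = 529.6^α · 87^(1−α).
(609.2/529.6)^α = (87/83)^(1−α); take logs: α·ln(609.2/529.6) = (1−α)·ln(87/83), i.e. α·0.1400246 = (1−α)·0.0470675.
Thus α·(0.1870921) = 0.0470675, so α = 0.0470675/0.1870921 ≈ 0.2516.

α ≈ 0.2516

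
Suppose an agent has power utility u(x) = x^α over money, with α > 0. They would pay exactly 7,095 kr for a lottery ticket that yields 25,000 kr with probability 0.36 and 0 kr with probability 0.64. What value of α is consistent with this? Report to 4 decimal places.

α ≈ 0.8112

EU(lottery) = 0.36·25000^α + 0.64·0 = 0.36·25000^α.
Setting u(7095) equal to that: 7095^α = 0.36·25000^α ⇒ (7095/25000)^α = 0.36.
Taking logs: α·ln(7095/25000) = ln(0.36), so α = -1.0216512 / -1.2594855 ≈ 0.8112.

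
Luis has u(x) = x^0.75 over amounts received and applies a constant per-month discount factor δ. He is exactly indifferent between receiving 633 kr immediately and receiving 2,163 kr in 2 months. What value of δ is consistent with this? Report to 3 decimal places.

The payoff in 2 months is discounted by δ^2, so u(633) = δ^2·u(2163) and δ^2 = u(633)/u(2163).
Since u(x) = x^0.75, δ^2 = (633/2163)^0.75 = 0.29265^0.75 = 0.39789.
Taking the square root: δ = 0.39789^(1/2) ≈ 0.631.

δ ≈ 0.631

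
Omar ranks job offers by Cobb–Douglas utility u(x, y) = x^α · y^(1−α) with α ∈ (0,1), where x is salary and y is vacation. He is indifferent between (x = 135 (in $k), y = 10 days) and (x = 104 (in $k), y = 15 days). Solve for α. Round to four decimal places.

α ≈ 0.6085

The Cobb–Douglas utilities coincide, so 135^α·10^(1−α) = 104^α·15^(1−α).
Rearrange to (135/104)^α = (15/10)^(1−α) and take logs: α·0.2608839 = (1−α)·0.4054651.
With A = 0.2608839 and B = 0.4054651: α·A = (1−α)·B, so α = B/(A+B) = 0.4054651/0.6663490 ≈ 0.6085.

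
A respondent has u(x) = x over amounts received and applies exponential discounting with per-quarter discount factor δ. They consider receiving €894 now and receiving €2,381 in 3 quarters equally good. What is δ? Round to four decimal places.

Indifference means u(894) = δ^3 · u(2381), so δ^3 = u(894)/u(2381).
With u(x) = x: δ^3 = 894/2381 = 0.37547.
Hence δ = (0.37547)^(1/3) = 0.721428.

δ ≈ 0.7214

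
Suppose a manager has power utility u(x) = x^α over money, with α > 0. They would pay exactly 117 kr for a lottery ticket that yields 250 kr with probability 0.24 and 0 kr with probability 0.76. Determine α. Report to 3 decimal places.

α ≈ 1.880

The lottery's expected utility is 0.24·u(250) + 0.76·u(0) = 0.24·250^α (since u(0) = 0 for α > 0).
Indifference: 117^α = 0.24·250^α, so (117/250)^α = 0.24.
Taking logs: α·ln(117/250) = ln(0.24), so α = -1.427116 / -0.759287 ≈ 1.880.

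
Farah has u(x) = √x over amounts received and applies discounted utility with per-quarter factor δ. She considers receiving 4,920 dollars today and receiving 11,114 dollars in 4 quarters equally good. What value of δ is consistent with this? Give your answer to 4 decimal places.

Equating discounted utilities: u(4920) = δ^4·u(11114) ⇒ δ^4 = u(4920)/u(11114).
With u(x) = √x: δ^4 = √4920/√11114 = √(4920/11114) = 0.66535.
So δ = 0.66535^(1/4) ≈ 0.9032.

δ ≈ 0.9032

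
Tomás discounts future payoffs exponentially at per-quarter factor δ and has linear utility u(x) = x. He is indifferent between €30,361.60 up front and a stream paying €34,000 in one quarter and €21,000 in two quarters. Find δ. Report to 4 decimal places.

Present value of the stream is 34000·δ + 21000·δ². Indifference gives 34000δ + 21000δ² = 30361.60.
Rearranged: 21000δ² + 34000δ − 30361.60 = 0.
By the quadratic formula (taking the positive root), δ = (−34000 + √3706374400.00) / 42000 ≈ 0.6400.

δ ≈ 0.6400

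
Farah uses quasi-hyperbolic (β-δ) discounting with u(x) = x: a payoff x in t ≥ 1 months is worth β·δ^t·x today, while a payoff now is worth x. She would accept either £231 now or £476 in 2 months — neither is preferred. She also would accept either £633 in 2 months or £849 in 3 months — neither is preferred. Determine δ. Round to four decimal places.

From the later pair, β·δ^2·633 = β·δ^3·849; dividing through, δ = 633/849 = 0.74558.

δ ≈ 0.7456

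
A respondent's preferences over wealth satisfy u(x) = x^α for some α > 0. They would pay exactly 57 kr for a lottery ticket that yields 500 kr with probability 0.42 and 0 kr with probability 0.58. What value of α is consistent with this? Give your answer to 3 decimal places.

Since u(0) = 0, the lottery's EU is 0.42·500^α.
Equating: 57^α = 0.42·500^α, i.e. 0.1140^α = 0.42.
α = ln(0.42) / ln(57/500) = -0.867501/-2.171557 ≈ 0.399.

α ≈ 0.399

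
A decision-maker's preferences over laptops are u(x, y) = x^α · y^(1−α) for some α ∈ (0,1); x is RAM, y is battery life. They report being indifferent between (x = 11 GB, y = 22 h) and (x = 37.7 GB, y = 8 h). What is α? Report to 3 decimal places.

α ≈ 0.451

Indifference: 11^α · 22^(1−α) = 37.7^α · 8^(1−α).
Taking logs: α·ln 11 + (1−α)·ln 22 = α·ln 37.7 + (1−α)·ln 8, i.e. α·-1.231765 = (1−α)·-1.011601.
So α/(1−α) = (-1.011601)/(-1.231765) = 0.821261, and α = 0.821261/1.821261 ≈ 0.451.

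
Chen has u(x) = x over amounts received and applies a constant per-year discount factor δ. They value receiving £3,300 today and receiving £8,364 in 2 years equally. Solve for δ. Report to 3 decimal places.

The payoff in 2 years is discounted by δ^2, so u(3300) = δ^2·u(8364) and δ^2 = u(3300)/u(8364).
With u(x) = x: δ^2 = 3300/8364 = 0.39455.
Taking the square root: δ = 0.39455^(1/2) ≈ 0.628.

δ ≈ 0.628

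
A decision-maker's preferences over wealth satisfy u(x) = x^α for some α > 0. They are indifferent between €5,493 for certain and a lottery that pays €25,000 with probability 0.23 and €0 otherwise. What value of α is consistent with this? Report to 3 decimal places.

Since u(0) = 0, the lottery's EU is 0.23·25000^α.
Setting u(5493) equal to that: 5493^α = 0.23·25000^α ⇒ (5493/25000)^α = 0.23.
α = ln(0.23) / ln(5493/25000) = -1.469676/-1.515401 ≈ 0.970.

α ≈ 0.970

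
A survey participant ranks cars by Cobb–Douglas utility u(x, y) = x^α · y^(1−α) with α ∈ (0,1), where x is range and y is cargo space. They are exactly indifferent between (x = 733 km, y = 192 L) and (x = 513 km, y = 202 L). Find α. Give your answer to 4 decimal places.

Indifference: 733^α · 192^(1−α) = 513^α · 202^(1−α).
Taking logs: α·ln 733 + (1−α)·ln 192 = α·ln 513 + (1−α)·ln 202, i.e. α·0.3568699 = (1−α)·0.0507723.
Thus α·(0.4076422) = 0.0507723, so α = 0.0507723/0.4076422 ≈ 0.1246.

α ≈ 0.1246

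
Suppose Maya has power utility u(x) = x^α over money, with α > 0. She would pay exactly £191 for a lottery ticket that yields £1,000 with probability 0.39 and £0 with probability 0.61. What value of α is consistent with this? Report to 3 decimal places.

EU(lottery) = 0.39·1000^α + 0.61·0 = 0.39·1000^α.
Indifference: 191^α = 0.39·1000^α, so (191/1000)^α = 0.39.
Take logs: α = ln 0.39 / ln(191/1000) ≈ 0.56878.

α ≈ 0.569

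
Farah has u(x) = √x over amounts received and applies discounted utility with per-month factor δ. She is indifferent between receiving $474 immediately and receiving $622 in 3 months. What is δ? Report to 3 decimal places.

Indifference means u(474) = δ^3 · u(622), so δ^3 = u(474)/u(622).
With u(x) = √x: δ^3 = √474/√622 = √(474/622) = 0.87296.
Hence δ = (0.87296)^(1/3) = 0.95572.

δ ≈ 0.956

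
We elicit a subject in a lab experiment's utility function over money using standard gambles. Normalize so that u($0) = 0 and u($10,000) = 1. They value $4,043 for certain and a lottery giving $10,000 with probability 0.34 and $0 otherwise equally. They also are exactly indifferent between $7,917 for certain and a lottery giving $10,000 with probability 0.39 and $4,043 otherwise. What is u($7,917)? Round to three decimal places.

0.597

From the first indifference, u($4,043) = 0.34·u($10,000) + 0.66·u($0) = 0.34·1 + 0.66·0 = 0.34.
Chaining: u($7,917) = 0.39·1.00 + 0.61·0.34 = 0.5974.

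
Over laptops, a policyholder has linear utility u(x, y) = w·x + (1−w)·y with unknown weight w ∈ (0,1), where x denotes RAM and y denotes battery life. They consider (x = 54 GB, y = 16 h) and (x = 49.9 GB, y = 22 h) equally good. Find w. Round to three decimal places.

w = 0.594

Indifference: w·54 + (1−w)·16 = w·49.9 + (1−w)·22.
w·(54−49.9) = (1−w)·(22−16), i.e. w·4.1 = (1−w)·6.
The marginal rate of substitution is 6/4.1, so w = 6/(4.1+6) = 0.594.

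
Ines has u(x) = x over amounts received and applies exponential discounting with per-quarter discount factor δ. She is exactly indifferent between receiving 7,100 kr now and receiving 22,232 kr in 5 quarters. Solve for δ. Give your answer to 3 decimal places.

The payoff in 5 quarters is discounted by δ^5, so u(7100) = δ^5·u(22232) and δ^5 = u(7100)/u(22232).
With u(x) = x: δ^5 = 7100/22232 = 0.31936.
So δ = 0.31936^(1/5) ≈ 0.796.

δ ≈ 0.796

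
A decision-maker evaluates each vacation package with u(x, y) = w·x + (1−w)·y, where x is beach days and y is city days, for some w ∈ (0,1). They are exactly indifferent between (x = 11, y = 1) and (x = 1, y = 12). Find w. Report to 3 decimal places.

w = 0.524

Indifference: w·11 + (1−w)·1 = w·1 + (1−w)·12.
Collecting terms: w·10 = (1−w)·11.
So w/(1−w) = 11/10 = 1.1000, giving w = 11/(10+11) = 0.524.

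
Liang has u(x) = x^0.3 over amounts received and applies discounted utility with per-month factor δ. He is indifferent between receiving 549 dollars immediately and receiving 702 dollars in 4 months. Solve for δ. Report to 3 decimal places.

Indifference means u(549) = δ^4 · u(702), so δ^4 = u(549)/u(702).
Since u(x) = x^0.3, δ^4 = (549/702)^0.3 = 0.78205^0.3 = 0.92890.
Taking the 4th root: δ = 0.92890^(1/4) ≈ 0.982.

δ ≈ 0.982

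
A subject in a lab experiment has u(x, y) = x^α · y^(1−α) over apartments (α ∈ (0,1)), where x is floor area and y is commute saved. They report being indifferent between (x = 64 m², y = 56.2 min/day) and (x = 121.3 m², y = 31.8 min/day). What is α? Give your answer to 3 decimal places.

α ≈ 0.471

Set the two utilities equal: 64^α·56.2^(1−α) = 121.3^α·31.8^(1−α).
Taking logs: α·ln 64 + (1−α)·ln 56.2 = α·ln 121.3 + (1−α)·ln 31.8, i.e. α·-0.639384 = (1−α)·-0.569450.
So α/(1−α) = (-0.569450)/(-0.639384) = 0.890623, and α = 0.890623/1.890623 ≈ 0.471.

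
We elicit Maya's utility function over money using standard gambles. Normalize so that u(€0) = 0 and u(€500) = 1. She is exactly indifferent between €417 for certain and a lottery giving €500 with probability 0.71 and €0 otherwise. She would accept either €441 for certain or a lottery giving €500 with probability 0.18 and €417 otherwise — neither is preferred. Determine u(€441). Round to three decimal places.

From the first indifference, u(€417) = 0.71·u(€500) + 0.29·u(€0) = 0.71·1 + 0.29·0 = 0.71.
Chaining: u(€441) = 0.18·1.00 + 0.82·0.71 = 0.7622.

0.762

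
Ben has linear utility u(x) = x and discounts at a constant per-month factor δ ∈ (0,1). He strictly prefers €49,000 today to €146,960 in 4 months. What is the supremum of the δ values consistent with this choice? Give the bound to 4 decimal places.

Under u(x) = x this choice says 49000 > δ^4·146960.
Hence δ^4 < 49000/146960 = 0.33342, and x ↦ x^(1/4) is increasing on (0,∞).
δ < 0.33342^(1/4) = 0.7599.

δ < 0.7599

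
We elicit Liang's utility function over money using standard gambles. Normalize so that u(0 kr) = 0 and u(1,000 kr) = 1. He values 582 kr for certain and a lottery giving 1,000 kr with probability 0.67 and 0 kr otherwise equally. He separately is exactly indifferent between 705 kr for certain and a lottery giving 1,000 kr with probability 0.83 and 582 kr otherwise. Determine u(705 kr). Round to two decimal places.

0.94

The first gamble pins u(582 kr): it must equal 0.67·1 + 0.33·0 = 0.67.
Then u(705 kr) = 0.83·u(1,000 kr) + 0.17·u(582 kr) = 0.83·1.00 + 0.17·0.67 = 0.9439.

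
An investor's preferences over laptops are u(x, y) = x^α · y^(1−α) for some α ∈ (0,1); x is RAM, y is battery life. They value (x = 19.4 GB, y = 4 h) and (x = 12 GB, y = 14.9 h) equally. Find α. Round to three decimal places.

α ≈ 0.732

Indifference: 19.4^α · 4^(1−α) = 12^α · 14.9^(1−α).
(19.4/12)^α = (14.9/4)^(1−α); take logs: α·ln(19.4/12) = (1−α)·ln(14.9/4), i.e. α·0.480366 = (1−α)·1.315067.
With A = 0.480366 and B = 1.315067: α·A = (1−α)·B, so α = B/(A+B) = 1.315067/1.795433 ≈ 0.732.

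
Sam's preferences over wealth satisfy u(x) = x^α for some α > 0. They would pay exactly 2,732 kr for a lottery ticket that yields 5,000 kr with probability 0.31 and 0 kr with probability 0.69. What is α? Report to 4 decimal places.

The lottery's expected utility is 0.31·u(5000) + 0.69·u(0) = 0.31·5000^α (since u(0) = 0 for α > 0).
Indifference: 2732^α = 0.31·5000^α, so (2732/5000)^α = 0.31.
Take logs: α = ln 0.31 / ln(2732/5000) ≈ 1.937749.

α ≈ 1.9377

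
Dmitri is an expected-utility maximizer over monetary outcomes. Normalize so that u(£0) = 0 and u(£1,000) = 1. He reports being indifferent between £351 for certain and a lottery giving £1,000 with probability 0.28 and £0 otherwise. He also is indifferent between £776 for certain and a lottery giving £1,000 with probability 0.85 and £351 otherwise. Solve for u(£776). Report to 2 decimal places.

0.89

From the first indifference, u(£351) = 0.28·u(£1,000) + 0.72·u(£0) = 0.28·1 + 0.72·0 = 0.28.
Then u(£776) = 0.85·u(£1,000) + 0.15·u(£351) = 0.85·1.00 + 0.15·0.28 = 0.8920.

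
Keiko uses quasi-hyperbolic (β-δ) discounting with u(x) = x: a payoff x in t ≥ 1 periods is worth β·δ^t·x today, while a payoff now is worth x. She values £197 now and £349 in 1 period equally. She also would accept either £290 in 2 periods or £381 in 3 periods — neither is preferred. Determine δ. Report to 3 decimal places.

δ ≈ 0.761

Both payoffs in the second observation are in the future, so β drops out: δ^2·290 = δ^3·381 ⇒ δ = 290/381 = 0.76115.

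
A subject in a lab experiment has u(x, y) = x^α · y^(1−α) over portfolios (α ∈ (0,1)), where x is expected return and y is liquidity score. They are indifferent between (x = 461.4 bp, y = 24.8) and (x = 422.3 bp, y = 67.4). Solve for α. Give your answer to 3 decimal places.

Set the two utilities equal: 461.4^α·24.8^(1−α) = 422.3^α·67.4^(1−α).
(461.4/422.3)^α = (67.4/24.8)^(1−α); take logs: α·ln(461.4/422.3) = (1−α)·ln(67.4/24.8), i.e. α·0.088549 = (1−α)·0.999801.
With A = 0.088549 and B = 0.999801: α·A = (1−α)·B, so α = B/(A+B) = 0.999801/1.088350 ≈ 0.919.

α ≈ 0.919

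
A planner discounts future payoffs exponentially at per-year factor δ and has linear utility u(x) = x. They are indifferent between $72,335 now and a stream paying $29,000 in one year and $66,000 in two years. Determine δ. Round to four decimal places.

δ ≈ 0.8500

Equating present values: 72335 = 29000δ + 66000δ².
So 66000δ² + 29000δ − 72335 = 0.
The positive root is δ = [−29000 + √(29000² + 4·66000·72335)] / (2·66000) = (−29000 + 141200.000)/132000 ≈ 0.8500.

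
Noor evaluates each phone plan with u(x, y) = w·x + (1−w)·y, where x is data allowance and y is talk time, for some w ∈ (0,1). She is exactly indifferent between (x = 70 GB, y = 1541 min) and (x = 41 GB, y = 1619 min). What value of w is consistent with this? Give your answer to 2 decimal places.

u(70,1541) = u(41,1619) means w·70 + (1−w)·1541 = w·41 + (1−w)·1619.
w·(70−41) = (1−w)·(1619−1541), i.e. w·29 = (1−w)·78.
Hence w = 78/(29+78) = 78/107 = 0.73.

w = 0.73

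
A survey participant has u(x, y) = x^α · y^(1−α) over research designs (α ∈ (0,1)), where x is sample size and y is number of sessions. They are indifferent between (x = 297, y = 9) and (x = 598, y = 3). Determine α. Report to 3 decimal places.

The Cobb–Douglas utilities coincide, so 297^α·9^(1−α) = 598^α·3^(1−α).
Rearrange to (297/598)^α = (3/9)^(1−α) and take logs: α·-0.699859 = (1−α)·-1.098612.
With A = -0.699859 and B = -1.098612: α·A = (1−α)·B, so α = B/(A+B) = -1.098612/-1.798471 ≈ 0.611.

α ≈ 0.611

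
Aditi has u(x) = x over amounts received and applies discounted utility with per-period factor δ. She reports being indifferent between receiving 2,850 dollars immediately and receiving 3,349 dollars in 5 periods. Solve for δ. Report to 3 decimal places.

Indifference means u(2850) = δ^5 · u(3349), so δ^5 = u(2850)/u(3349).
With u(x) = x: δ^5 = 2850/3349 = 0.85100.
Taking the 5th root: δ = 0.85100^(1/5) ≈ 0.968.

δ ≈ 0.968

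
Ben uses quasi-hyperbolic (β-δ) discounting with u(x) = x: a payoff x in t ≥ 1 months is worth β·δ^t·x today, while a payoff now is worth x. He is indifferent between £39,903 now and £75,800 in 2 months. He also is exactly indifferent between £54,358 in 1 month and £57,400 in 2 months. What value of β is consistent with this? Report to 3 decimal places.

Both payoffs in the second observation are in the future, so β drops out: δ^1·54358 = δ^2·57400 ⇒ δ = 54358/57400 = 0.94700.
The first indifference: 39903 = β·δ^2·75800, so β = 39903/(δ^2·75800) = 39903/(0.89682·75800) ≈ 0.587.

β ≈ 0.587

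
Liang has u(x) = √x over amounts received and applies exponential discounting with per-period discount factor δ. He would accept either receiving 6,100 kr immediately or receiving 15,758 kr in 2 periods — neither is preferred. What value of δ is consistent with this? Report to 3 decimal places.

δ ≈ 0.789

Indifference means u(6100) = δ^2 · u(15758), so δ^2 = u(6100)/u(15758).
Since u(x) = √x, δ^2 = √(6100/15758) = 0.62218.
So δ = 0.62218^(1/2) ≈ 0.789.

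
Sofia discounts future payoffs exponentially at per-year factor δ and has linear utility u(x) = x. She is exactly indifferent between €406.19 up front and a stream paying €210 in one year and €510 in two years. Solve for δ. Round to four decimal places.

δ ≈ 0.7100

The stream is worth 210δ + 510δ² today, so 210δ + 510δ² = 406.19.
So 510δ² + 210δ − 406.19 = 0.
The positive root is δ = [−210 + √(210² + 4·510·406.19)] / (2·510) = (−210 + 934.199)/1020 ≈ 0.7100.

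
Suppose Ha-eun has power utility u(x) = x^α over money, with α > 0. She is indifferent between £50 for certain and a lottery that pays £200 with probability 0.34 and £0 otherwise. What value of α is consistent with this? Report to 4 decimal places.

α ≈ 0.7782

Since u(0) = 0, the lottery's EU is 0.34·200^α.
Equating: 50^α = 0.34·200^α, i.e. 0.2500^α = 0.34.
α = ln(0.34) / ln(50/200) = -1.0788097/-1.3862944 ≈ 0.7782.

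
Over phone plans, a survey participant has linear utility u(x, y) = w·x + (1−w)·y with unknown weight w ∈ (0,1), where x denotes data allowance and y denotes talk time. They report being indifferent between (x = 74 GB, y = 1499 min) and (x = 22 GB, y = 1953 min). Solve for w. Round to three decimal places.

u(74,1499) = u(22,1953) means w·74 + (1−w)·1499 = w·22 + (1−w)·1953.
Rearranging, 52·w − 454·(1−w) = 0.
The marginal rate of substitution is 454/52, so w = 454/(52+454) = 0.897.

w = 0.897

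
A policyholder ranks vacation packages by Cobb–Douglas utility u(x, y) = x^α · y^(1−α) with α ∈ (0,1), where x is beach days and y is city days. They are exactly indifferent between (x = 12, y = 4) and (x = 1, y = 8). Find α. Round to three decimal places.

Indifference: 12^α · 4^(1−α) = 1^α · 8^(1−α).
(12/1)^α = (8/4)^(1−α); take logs: α·ln(12/1) = (1−α)·ln(8/4), i.e. α·2.484907 = (1−α)·0.693147.
With A = 2.484907 and B = 0.693147: α·A = (1−α)·B, so α = B/(A+B) = 0.693147/3.178054 ≈ 0.218.

α ≈ 0.218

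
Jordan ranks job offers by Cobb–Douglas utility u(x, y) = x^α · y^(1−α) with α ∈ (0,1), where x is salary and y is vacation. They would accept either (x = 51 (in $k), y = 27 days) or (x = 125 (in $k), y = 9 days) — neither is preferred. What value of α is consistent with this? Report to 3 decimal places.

α ≈ 0.551

Set the two utilities equal: 51^α·27^(1−α) = 125^α·9^(1−α).
(51/125)^α = (9/27)^(1−α); take logs: α·ln(51/125) = (1−α)·ln(9/27), i.e. α·-0.896488 = (1−α)·-1.098612.
Thus α·(-1.995100) = -1.098612, so α = -1.098612/-1.995100 ≈ 0.551.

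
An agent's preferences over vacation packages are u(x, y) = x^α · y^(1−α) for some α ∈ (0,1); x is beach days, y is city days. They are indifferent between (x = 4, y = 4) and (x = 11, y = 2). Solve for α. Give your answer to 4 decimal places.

α ≈ 0.4066

The Cobb–Douglas utilities coincide, so 4^α·4^(1−α) = 11^α·2^(1−α).
Rearrange to (4/11)^α = (2/4)^(1−α) and take logs: α·-1.0116009 = (1−α)·-0.6931472.
With A = -1.0116009 and B = -0.6931472: α·A = (1−α)·B, so α = B/(A+B) = -0.6931472/-1.7047481 ≈ 0.4066.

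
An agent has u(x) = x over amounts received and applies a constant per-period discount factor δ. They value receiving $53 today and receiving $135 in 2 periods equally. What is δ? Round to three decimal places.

δ ≈ 0.627

Equating discounted utilities: u(53) = δ^2·u(135) ⇒ δ^2 = u(53)/u(135).
With u(x) = x: δ^2 = 53/135 = 0.39259.
Hence δ = (0.39259)^(1/2) = 0.62657.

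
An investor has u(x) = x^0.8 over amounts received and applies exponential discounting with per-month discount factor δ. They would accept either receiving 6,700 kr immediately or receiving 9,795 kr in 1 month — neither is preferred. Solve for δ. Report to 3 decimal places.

δ ≈ 0.738

The payoff in 1 month is discounted by δ, so u(6700) = δ·u(9795) and δ = u(6700)/u(9795).
With u(x) = x^0.8: δ = 6700^0.8/9795^0.8 = (6700/9795)^0.8 = 0.73800.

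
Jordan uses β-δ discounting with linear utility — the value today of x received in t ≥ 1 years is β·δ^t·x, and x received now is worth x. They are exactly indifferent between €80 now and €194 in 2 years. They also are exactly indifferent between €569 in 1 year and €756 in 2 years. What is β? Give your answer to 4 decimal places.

From the later pair, β·δ^1·569 = β·δ^2·756; dividing through, δ = 569/756 = 0.75265.
Now use the now-vs-future pair: 80 = β·δ^2·194 gives β = 80/(0.56648·194) ≈ 0.7280.

β ≈ 0.7280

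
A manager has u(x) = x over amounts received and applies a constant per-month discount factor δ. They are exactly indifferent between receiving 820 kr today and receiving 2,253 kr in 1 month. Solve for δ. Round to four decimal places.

δ ≈ 0.3640

Equating discounted utilities: u(820) = δ·u(2253) ⇒ δ = u(820)/u(2253).
With u(x) = x: δ = 820/2253 = 0.36396.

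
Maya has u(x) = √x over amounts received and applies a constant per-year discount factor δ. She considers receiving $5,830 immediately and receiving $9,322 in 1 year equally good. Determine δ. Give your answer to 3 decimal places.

The payoff in 1 year is discounted by δ, so u(5830) = δ·u(9322) and δ = u(5830)/u(9322).
With u(x) = √x: δ = √5830/√9322 = √(5830/9322) = 0.79082.

δ ≈ 0.791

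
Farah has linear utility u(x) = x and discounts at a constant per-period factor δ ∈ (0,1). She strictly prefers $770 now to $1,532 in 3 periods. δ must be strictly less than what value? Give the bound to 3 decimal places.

δ < 0.795

Comparing present values: 770 > δ^3·1532.
So δ^3 < 770/1532 = 0.50261; taking the cube root of both positive sides preserves the inequality.
δ < 0.50261^(1/3) = 0.795.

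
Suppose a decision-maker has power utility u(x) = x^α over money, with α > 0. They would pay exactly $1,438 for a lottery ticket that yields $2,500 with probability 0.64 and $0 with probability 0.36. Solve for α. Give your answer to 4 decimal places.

EU(lottery) = 0.64·2500^α + 0.36·0 = 0.64·2500^α.
Setting u(1438) equal to that: 1438^α = 0.64·2500^α ⇒ (1438/2500)^α = 0.64.
α = ln(0.64) / ln(1438/2500) = -0.4462871/-0.5530375 ≈ 0.8070.

α ≈ 0.8070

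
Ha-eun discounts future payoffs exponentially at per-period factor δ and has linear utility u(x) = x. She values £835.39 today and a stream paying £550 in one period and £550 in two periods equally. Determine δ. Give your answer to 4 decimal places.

δ ≈ 0.8300

Equating present values: 835.39 = 550δ + 550δ².
That is, 550δ² + 550δ − 835.39 = 0, a quadratic in δ.
δ = (−550 + √(550² + 4·550·835.39)) / (2·550) = (−550 + √2140358.00) / 1100 ≈ 0.8300.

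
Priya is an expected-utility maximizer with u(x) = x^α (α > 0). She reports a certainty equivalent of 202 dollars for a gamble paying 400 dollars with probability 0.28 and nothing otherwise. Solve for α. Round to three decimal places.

Since u(0) = 0, the lottery's EU is 0.28·400^α.
Setting u(202) equal to that: 202^α = 0.28·400^α ⇒ (202/400)^α = 0.28.
Taking logs: α·ln(202/400) = ln(0.28), so α = -1.272966 / -0.683197 ≈ 1.863.

α ≈ 1.863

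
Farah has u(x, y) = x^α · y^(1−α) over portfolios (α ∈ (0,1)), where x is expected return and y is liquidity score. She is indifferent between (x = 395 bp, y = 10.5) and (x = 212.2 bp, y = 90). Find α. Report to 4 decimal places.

α ≈ 0.7757

The Cobb–Douglas utilities coincide, so 395^α·10.5^(1−α) = 212.2^α·90^(1−α).
(395/212.2)^α = (90/10.5)^(1−α); take logs: α·ln(395/212.2) = (1−α)·ln(90/10.5), i.e. α·0.6213565 = (1−α)·2.1484344.
So α/(1−α) = (2.1484344)/(0.6213565) = 3.4576518, and α = 3.4576518/4.4576518 ≈ 0.7757.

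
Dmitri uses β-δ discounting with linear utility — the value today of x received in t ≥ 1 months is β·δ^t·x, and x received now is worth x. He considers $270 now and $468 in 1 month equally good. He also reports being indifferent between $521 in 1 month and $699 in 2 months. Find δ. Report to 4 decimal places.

Both payoffs in the second observation are in the future, so β drops out: δ^1·521 = δ^2·699 ⇒ δ = 521/699 = 0.74535.

δ ≈ 0.7454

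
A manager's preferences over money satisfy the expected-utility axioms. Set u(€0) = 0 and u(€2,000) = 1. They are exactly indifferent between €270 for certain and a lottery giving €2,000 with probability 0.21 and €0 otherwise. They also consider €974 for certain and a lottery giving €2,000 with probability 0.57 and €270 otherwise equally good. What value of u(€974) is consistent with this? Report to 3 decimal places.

0.660

From the first indifference, u(€270) = 0.21·u(€2,000) + 0.79·u(€0) = 0.21·1 + 0.79·0 = 0.21.
The second indifference gives u(€974) = 0.57·u(€2,000) + 0.43·u(€270) = 0.57·1.00 + 0.43·0.21 = 0.6603.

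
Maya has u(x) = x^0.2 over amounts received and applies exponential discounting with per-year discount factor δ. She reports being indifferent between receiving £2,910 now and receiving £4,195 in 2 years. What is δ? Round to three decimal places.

δ ≈ 0.964

Equating discounted utilities: u(2910) = δ^2·u(4195) ⇒ δ^2 = u(2910)/u(4195).
Since u(x) = x^0.2, δ^2 = (2910/4195)^0.2 = 0.69368^0.2 = 0.92946.
Taking the square root: δ = 0.92946^(1/2) ≈ 0.964.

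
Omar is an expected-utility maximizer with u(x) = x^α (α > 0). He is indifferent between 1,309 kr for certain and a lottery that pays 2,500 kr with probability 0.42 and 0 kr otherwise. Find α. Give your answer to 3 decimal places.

α ≈ 1.341

Since u(0) = 0, the lottery's EU is 0.42·2500^α.
Setting u(1309) equal to that: 1309^α = 0.42·2500^α ⇒ (1309/2500)^α = 0.42.
Taking logs: α·ln(1309/2500) = ln(0.42), so α = -0.867501 / -0.647027 ≈ 1.341.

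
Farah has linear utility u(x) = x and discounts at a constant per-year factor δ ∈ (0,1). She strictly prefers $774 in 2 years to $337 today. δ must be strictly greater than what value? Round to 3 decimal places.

δ > 0.660

Under u(x) = x this choice says 337 < δ^2·774.
Hence δ^2 > 337/774 = 0.43540, and x ↦ x^(1/2) is increasing on (0,∞).
δ > (337/774)^(1/2) ≈ 0.660.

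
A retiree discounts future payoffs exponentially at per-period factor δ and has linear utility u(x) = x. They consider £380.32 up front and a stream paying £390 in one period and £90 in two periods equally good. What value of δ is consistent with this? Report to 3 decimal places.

Present value of the stream is 390·δ + 90·δ². Indifference gives 390δ + 90δ² = 380.32.
That is, 90δ² + 390δ − 380.32 = 0, a quadratic in δ.
By the quadratic formula (taking the positive root), δ = (−390 + √289015.20) / 180 ≈ 0.820.

δ ≈ 0.820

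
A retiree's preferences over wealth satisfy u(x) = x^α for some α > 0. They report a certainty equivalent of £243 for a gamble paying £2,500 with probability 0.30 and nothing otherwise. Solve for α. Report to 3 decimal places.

α ≈ 0.517

Since u(0) = 0, the lottery's EU is 0.30·2500^α.
Equating: 243^α = 0.30·2500^α, i.e. 0.0972^α = 0.30.
Take logs: α = ln 0.30 / ln(243/2500) ≈ 0.51651.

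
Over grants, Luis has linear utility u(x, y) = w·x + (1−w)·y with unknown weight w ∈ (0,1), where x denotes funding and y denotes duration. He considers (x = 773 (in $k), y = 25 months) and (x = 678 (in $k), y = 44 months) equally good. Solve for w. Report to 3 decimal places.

Indifference: w·773 + (1−w)·25 = w·678 + (1−w)·44.
Collecting terms: w·95 = (1−w)·19.
Hence w = 19/(95+19) = 19/114 = 0.167.

w = 0.167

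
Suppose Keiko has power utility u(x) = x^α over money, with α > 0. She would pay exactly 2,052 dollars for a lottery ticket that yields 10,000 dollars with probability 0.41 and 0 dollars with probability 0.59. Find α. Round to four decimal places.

EU(lottery) = 0.41·10000^α + 0.59·0 = 0.41·10000^α.
Equating: 2052^α = 0.41·10000^α, i.e. 0.2052^α = 0.41.
Take logs: α = ln 0.41 / ln(2052/10000) ≈ 0.562959.

α ≈ 0.5630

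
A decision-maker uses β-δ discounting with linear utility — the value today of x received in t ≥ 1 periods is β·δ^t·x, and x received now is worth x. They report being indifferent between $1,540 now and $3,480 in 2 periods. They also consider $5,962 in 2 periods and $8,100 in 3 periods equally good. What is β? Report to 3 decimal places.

β ≈ 0.817

From the later pair, β·δ^2·5962 = β·δ^3·8100; dividing through, δ = 5962/8100 = 0.73605.
Now use the now-vs-future pair: 1540 = β·δ^2·3480 gives β = 1540/(0.54177·3480) ≈ 0.817.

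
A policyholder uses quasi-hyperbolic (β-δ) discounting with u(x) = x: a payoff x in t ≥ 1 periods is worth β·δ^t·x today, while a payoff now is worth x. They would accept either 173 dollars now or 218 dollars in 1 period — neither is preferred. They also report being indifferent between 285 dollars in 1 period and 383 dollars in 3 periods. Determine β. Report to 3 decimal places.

β ≈ 0.920

The second indifference involves only future payoffs, so β cancels: β·δ^1·285 = β·δ^3·383, giving δ^2 = 285/383 = 0.74413, so δ = 0.86263.
Now use the now-vs-future pair: 173 = β·δ·218 gives β = 173/(0.86263·218) ≈ 0.920.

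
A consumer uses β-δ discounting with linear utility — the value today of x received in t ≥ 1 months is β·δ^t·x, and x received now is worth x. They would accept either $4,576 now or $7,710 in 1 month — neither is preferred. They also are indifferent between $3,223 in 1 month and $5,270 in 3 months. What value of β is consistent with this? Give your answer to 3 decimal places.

β ≈ 0.759

From the later pair, β·δ^1·3223 = β·δ^3·5270; dividing through, δ^2 = 3223/5270 = 0.61157, so δ = 0.78203.
The first indifference: 4576 = β·δ·7710, so β = 4576/(δ·7710) = 4576/(0.78203·7710) ≈ 0.759.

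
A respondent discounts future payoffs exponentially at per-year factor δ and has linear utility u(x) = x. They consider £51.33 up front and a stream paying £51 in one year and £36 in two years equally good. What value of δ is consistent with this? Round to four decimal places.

δ ≈ 0.6800

The stream is worth 51δ + 36δ² today, so 51δ + 36δ² = 51.33.
That is, 36δ² + 51δ − 51.33 = 0, a quadratic in δ.
By the quadratic formula (taking the positive root), δ = (−51 + √9992.52) / 72 ≈ 0.6800.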